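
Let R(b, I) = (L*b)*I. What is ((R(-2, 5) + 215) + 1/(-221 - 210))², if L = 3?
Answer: 6357510756/185761 ≈ 34224.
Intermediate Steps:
R(b, I) = 3*I*b (R(b, I) = (3*b)*I = 3*I*b)
((R(-2, 5) + 215) + 1/(-221 - 210))² = ((3*5*(-2) + 215) + 1/(-221 - 210))² = ((-30 + 215) + 1/(-431))² = (185 - 1/431)² = (79734/431)² = 6357510756/185761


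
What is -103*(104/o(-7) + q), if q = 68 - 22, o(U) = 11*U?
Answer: -354114/77 ≈ -4598.9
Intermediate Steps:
q = 46
-103*(104/o(-7) + q) = -103*(104/((11*(-7))) + 46) = -103*(104/(-77) + 46) = -103*(104*(-1/77) + 46) = -103*(-104/77 + 46) = -103*3438/77 = -354114/77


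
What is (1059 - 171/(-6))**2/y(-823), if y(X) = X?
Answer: -4730625/3292 ≈ -1437.0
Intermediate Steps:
(1059 - 171/(-6))**2/y(-823) = (1059 - 171/(-6))**2/(-823) = (1059 - 171*(-1/6))**2*(-1/823) = (1059 + 57/2)**2*(-1/823) = (2175/2)**2*(-1/823) = (4730625/4)*(-1/823) = -4730625/3292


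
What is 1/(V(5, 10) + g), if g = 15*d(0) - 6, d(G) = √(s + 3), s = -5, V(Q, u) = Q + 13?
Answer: 2/99 - 5*I*√2/198 ≈ 0.020202 - 0.035712*I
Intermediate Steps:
V(Q, u) = 13 + Q
d(G) = I*√2 (d(G) = √(-5 + 3) = √(-2) = I*√2)
g = -6 + 15*I*√2 (g = 15*(I*√2) - 6 = 15*I*√2 - 6 = -6 + 15*I*√2 ≈ -6.0 + 21.213*I)
1/(V(5, 10) + g) = 1/((13 + 5) + (-6 + 15*I*√2)) = 1/(18 + (-6 + 15*I*√2)) = 1/(12 + 15*I*√2)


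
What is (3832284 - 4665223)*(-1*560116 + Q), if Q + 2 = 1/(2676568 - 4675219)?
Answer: 932458885577777041/1998651 ≈ 4.6654e+11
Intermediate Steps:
Q = -3997303/1998651 (Q = -2 + 1/(2676568 - 4675219) = -2 + 1/(-1998651) = -2 - 1/1998651 = -3997303/1998651 ≈ -2.0000)
(3832284 - 4665223)*(-1*560116 + Q) = (3832284 - 4665223)*(-1*560116 - 3997303/1998651) = -832939*(-560116 - 3997303/1998651) = -832939*(-1119480400819/1998651) = 932458885577777041/1998651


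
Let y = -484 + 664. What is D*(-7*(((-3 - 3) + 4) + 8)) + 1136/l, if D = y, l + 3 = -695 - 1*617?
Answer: -9942536/1315 ≈ -7560.9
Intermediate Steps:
l = -1315 (l = -3 + (-695 - 1*617) = -3 + (-695 - 617) = -3 - 1312 = -1315)
y = 180
D = 180
D*(-7*(((-3 - 3) + 4) + 8)) + 1136/l = 180*(-7*(((-3 - 3) + 4) + 8)) + 1136/(-1315) = 180*(-7*((-6 + 4) + 8)) + 1136*(-1/1315) = 180*(-7*(-2 + 8)) - 1136/1315 = 180*(-7*6) - 1136/1315 = 180*(-42) - 1136/1315 = -7560 - 1136/1315 = -9942536/1315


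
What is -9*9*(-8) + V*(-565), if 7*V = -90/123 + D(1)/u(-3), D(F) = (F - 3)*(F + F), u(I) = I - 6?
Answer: 1733674/2583 ≈ 671.19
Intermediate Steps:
u(I) = -6 + I
D(F) = 2*F*(-3 + F) (D(F) = (-3 + F)*(2*F) = 2*F*(-3 + F))
V = -106/2583 (V = (-90/123 + (2*1*(-3 + 1))/(-6 - 3))/7 = (-90*1/123 + (2*1*(-2))/(-9))/7 = (-30/41 - 4*(-1/9))/7 = (-30/41 + 4/9)/7 = (1/7)*(-106/369) = -106/2583 ≈ -0.041038)
-9*9*(-8) + V*(-565) = -9*9*(-8) - 106/2583*(-565) = -81*(-8) + 59890/2583 = 648 + 59890/2583 = 1733674/2583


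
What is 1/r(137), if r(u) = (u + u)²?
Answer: 1/75076 ≈ 1.3320e-5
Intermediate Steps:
r(u) = 4*u² (r(u) = (2*u)² = 4*u²)
1/r(137) = 1/(4*137²) = 1/(4*18769) = 1/75076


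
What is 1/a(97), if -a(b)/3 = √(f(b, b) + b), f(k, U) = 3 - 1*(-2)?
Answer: -√102/306 ≈ -0.033005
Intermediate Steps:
f(k, U) = 5 (f(k, U) = 3 + 2 = 5)
a(b) = -3*√(5 + b)
1/a(97) = 1/(-3*√(5 + 97)) = 1/(-3*√102) = -√102/306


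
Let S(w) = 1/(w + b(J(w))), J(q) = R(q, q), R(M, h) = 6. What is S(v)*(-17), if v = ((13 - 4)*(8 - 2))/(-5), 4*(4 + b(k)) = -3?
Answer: 340/311 ≈ 1.0932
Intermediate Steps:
J(q) = 6
b(k) = -19/4 (b(k) = -4 + (¼)*(-3) = -4 - ¾ = -19/4)
v = -54/5 (v = (9*6)*(-⅕) = 54*(-⅕) = -54/5 ≈ -10.800)
S(w) = 1/(-19/4 + w) (S(w) = 1/(w - 19/4) = 1/(-19/4 + w))
S(v)*(-17) = (4/(-19 + 4*(-54/5)))*(-17) = (4/(-19 - 216/5))*(-17) = (4/(-311/5))*(-17) = (4*(-5/311))*(-17) = -20/311*(-17) = 340/311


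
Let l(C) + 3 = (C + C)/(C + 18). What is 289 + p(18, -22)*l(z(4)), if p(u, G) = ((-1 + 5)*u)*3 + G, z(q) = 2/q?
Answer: -10453/37 ≈ -282.51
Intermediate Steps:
p(u, G) = G + 12*u (p(u, G) = (4*u)*3 + G = 12*u + G = G + 12*u)
l(C) = -3 + 2*C/(18 + C) (l(C) = -3 + (C + C)/(C + 18) = -3 + (2*C)/(18 + C) = -3 + 2*C/(18 + C))
289 + p(18, -22)*l(z(4)) = 289 + (-22 + 12*18)*((-54 - 2/4)/(18 + 2/4)) = 289 + (-22 + 216)*((-54 - 2/4)/(18 + 2*(¼))) = 289 + 194*((-54 - 1*½)/(18 + ½)) = 289 + 194*((-54 - ½)/(37/2)) = 289 + 194*((2/37)*(-109/2)) = 289 + 194*(-109/37) = 289 - 21146/37 = -10453/37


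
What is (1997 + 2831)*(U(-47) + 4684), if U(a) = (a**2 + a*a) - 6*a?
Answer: 45305952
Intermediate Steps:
U(a) = -6*a + 2*a**2 (U(a) = (a**2 + a**2) - 6*a = 2*a**2 - 6*a = -6*a + 2*a**2)
(1997 + 2831)*(U(-47) + 4684) = (1997 + 2831)*(2*(-47)*(-3 - 47) + 4684) = 4828*(2*(-47)*(-50) + 4684) = 4828*(4700 + 4684) = 4828*9384 = 45305952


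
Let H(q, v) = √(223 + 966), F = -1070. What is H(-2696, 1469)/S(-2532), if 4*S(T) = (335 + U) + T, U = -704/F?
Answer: -2140*√1189/1175043 ≈ -0.062799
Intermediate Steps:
U = 352/535 (U = -704/(-1070) = -704*(-1/1070) = 352/535 ≈ 0.65794)
H(q, v) = √1189
S(T) = 179577/2140 + T/4 (S(T) = ((335 + 352/535) + T)/4 = (179577/535 + T)/4 = 179577/2140 + T/4)
H(-2696, 1469)/S(-2532) = √1189/(179577/2140 + (¼)*(-2532)) = √1189/(179577/2140 - 633) = √1189/(-1175043/2140) = √1189*(-2140/1175043) = -2140*√1189/1175043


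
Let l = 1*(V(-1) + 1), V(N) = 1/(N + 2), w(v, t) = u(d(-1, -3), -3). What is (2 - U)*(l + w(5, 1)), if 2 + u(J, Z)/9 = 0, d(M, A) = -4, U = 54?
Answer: 832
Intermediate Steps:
u(J, Z) = -18 (u(J, Z) = -18 + 9*0 = -18 + 0 = -18)
w(v, t) = -18
V(N) = 1/(2 + N)
l = 2 (l = 1*(1/(2 - 1) + 1) = 1*(1/1 + 1) = 1*(1 + 1) = 1*2 = 2)
(2 - U)*(l + w(5, 1)) = (2 - 1*54)*(2 - 18) = (2 - 54)*(-16) = -52*(-16) = 832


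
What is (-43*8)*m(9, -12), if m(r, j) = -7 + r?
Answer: -688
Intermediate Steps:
(-43*8)*m(9, -12) = (-43*8)*(-7 + 9) = -344*2 = -688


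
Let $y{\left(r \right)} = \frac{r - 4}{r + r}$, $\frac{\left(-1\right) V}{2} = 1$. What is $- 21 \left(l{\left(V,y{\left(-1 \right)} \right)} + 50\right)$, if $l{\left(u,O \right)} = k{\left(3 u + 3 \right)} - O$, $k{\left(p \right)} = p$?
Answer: $- \frac{1869}{2} \approx -934.5$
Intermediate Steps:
$V = -2$ ($V = \left(-2\right) 1 = -2$)
$y{\left(r \right)} = \frac{-4 + r}{2 r}$
$l{\left(u,O \right)} = 3 - O + 3 u$ ($l{\left(u,O \right)} = \left(3 u + 3\right) - O = \left(3 + 3 u\right) - O = 3 - O + 3 u$)
$- 21 \left(l{\left(V,y{\left(-1 \right)} \right)} + 50\right) = - 21 \left(\left(3 - \frac{-4 - 1}{2 \left(-1\right)} + 3 \left(-2\right)\right) + 50\right) = - 21 \left(\left(3 - \frac{1}{2} \left(-1\right) \left(-5\right) - 6\right) + 50\right) = - 21 \left(\left(3 - \frac{5}{2} - 6\right) + 50\right) = - 21 \left(- \frac{11}{2} + 50\right) = \left(-21\right) \frac{89}{2} = - \frac{1869}{2}$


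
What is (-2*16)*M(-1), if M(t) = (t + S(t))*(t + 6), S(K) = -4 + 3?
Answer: 320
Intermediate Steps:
S(K) = -1
M(t) = (-1 + t)*(6 + t) (M(t) = (t - 1)*(t + 6) = (-1 + t)*(6 + t))
(-2*16)*M(-1) = (-2*16)*(-6 + (-1)² + 5*(-1)) = -32*(-6 + 1 - 5) = -32*(-10) = 320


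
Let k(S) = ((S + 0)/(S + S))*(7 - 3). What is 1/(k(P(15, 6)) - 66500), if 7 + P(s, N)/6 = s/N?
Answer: -1/66498 ≈ -1.5038e-5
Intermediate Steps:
P(s, N) = -42 + 6*s/N (P(s, N) = -42 + 6*(s/N) = -42 + 6*s/N)
k(S) = 2 (k(S) = (S/((2*S)))*4 = (S*(1/(2*S)))*4 = (1/2)*4 = 2)
1/(k(P(15, 6)) - 66500) = 1/(2 - 66500) = 1/(-66498) = -1/66498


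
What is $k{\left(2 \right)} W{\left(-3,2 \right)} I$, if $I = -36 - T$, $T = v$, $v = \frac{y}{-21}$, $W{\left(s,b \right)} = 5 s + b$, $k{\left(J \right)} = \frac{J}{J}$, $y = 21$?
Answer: $455$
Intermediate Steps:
$k{\left(J \right)} = 1$
$W{\left(s,b \right)} = b + 5 s$
$v = -1$ ($v = \frac{21}{-21} = 21 \left(- \frac{1}{21}\right) = -1$)
$T = -1$
$I = -35$ ($I = -36 - -1 = -36 + 1 = -35$)
$k{\left(2 \right)} W{\left(-3,2 \right)} I = 1 \left(2 + 5 \left(-3\right)\right) \left(-35\right) = 1 \left(2 - 15\right) \left(-35\right) = 1 \left(-13\right) \left(-35\right) = \left(-13\right) \left(-35\right) = 455$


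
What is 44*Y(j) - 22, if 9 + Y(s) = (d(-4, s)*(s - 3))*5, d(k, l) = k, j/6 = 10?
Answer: -50578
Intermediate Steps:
j = 60 (j = 6*10 = 60)
Y(s) = 51 - 20*s (Y(s) = -9 - 4*(s - 3)*5 = -9 - 4*(-3 + s)*5 = -9 + (12 - 4*s)*5 = -9 + (60 - 20*s) = 51 - 20*s)
44*Y(j) - 22 = 44*(51 - 20*60) - 22 = 44*(51 - 1200) - 22 = 44*(-1149) - 22 = -50556 - 22 = -50578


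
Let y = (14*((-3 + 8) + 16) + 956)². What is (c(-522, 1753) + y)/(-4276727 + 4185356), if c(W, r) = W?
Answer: -1561978/91371 ≈ -17.095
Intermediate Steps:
y = 1562500 (y = (14*(5 + 16) + 956)² = (14*21 + 956)² = (294 + 956)² = 1250² = 1562500)
(c(-522, 1753) + y)/(-4276727 + 4185356) = (-522 + 1562500)/(-4276727 + 4185356) = 1561978/(-91371) = 1561978*(-1/91371) = -1561978/91371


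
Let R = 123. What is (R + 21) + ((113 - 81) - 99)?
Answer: 77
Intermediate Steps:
(R + 21) + ((113 - 81) - 99) = (123 + 21) + ((113 - 81) - 99) = 144 + (32 - 99) = 144 - 67 = 77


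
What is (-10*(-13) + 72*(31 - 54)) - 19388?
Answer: -20914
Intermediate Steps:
(-10*(-13) + 72*(31 - 54)) - 19388 = (130 + 72*(-23)) - 19388 = (130 - 1656) - 19388 = -1526 - 19388 = -20914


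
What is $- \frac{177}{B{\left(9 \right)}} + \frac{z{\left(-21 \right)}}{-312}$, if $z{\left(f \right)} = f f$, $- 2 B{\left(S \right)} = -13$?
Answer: $- \frac{2979}{104} \approx -28.644$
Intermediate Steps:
$B{\left(S \right)} = \frac{13}{2}$ ($B{\left(S \right)} = \left(- \frac{1}{2}\right) \left(-13\right) = \frac{13}{2}$)
$z{\left(f \right)} = f^{2}$
$- \frac{177}{B{\left(9 \right)}} + \frac{z{\left(-21 \right)}}{-312} = - \frac{177}{\frac{13}{2}} + \frac{\left(-21\right)^{2}}{-312} = \left(-177\right) \frac{2}{13} + 441 \left(- \frac{1}{312}\right) = - \frac{354}{13} - \frac{147}{104} = - \frac{2979}{104}$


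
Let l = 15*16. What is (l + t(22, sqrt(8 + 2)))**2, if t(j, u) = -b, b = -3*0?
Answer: 57600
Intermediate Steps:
b = 0
l = 240
t(j, u) = 0 (t(j, u) = -1*0 = 0)
(l + t(22, sqrt(8 + 2)))**2 = (240 + 0)**2 = 240**2 = 57600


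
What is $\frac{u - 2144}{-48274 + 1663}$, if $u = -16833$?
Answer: $\frac{18977}{46611} \approx 0.40714$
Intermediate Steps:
$\frac{u - 2144}{-48274 + 1663} = \frac{-16833 - 2144}{-48274 + 1663} = - \frac{18977}{-46611} = \left(-18977\right) \left(- \frac{1}{46611}\right) = \frac{18977}{46611}$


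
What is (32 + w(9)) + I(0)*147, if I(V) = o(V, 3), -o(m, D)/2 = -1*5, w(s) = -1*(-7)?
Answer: 1509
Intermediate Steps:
w(s) = 7
o(m, D) = 10 (o(m, D) = -(-2)*5 = -2*(-5) = 10)
I(V) = 10
(32 + w(9)) + I(0)*147 = (32 + 7) + 10*147 = 39 + 1470 = 1509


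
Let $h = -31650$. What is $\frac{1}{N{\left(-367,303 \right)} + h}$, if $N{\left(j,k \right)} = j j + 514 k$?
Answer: $\frac{1}{258781} \approx 3.8643 \cdot 10^{-6}$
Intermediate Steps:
$N{\left(j,k \right)} = j^{2} + 514 k$
$\frac{1}{N{\left(-367,303 \right)} + h} = \frac{1}{\left(\left(-367\right)^{2} + 514 \cdot 303\right) - 31650} = \frac{1}{\left(134689 + 155742\right) - 31650} = \frac{1}{290431 - 31650} = \frac{1}{258781}$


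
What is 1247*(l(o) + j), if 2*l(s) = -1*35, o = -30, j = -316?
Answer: -831749/2 ≈ -4.1587e+5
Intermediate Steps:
l(s) = -35/2 (l(s) = (-1*35)/2 = (1/2)*(-35) = -35/2)
1247*(l(o) + j) = 1247*(-35/2 - 316) = 1247*(-667/2) = -831749/2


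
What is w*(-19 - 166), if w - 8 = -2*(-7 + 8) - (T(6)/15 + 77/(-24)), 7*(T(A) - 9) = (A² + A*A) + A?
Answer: -244459/168 ≈ -1455.1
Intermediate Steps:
T(A) = 9 + A/7 + 2*A²/7 (T(A) = 9 + ((A² + A*A) + A)/7 = 9 + ((A² + A²) + A)/7 = 9 + (2*A² + A)/7 = 9 + (A + 2*A²)/7 = 9 + (A/7 + 2*A²/7) = 9 + A/7 + 2*A²/7)
w = 6607/840 (w = 8 + (-2*(-7 + 8) - ((9 + (⅐)*6 + (2/7)*6²)/15 + 77/(-24))) = 8 + (-2*1 - ((9 + 6/7 + (2/7)*36)*(1/15) + 77*(-1/24))) = 8 + (-2 - ((9 + 6/7 + 72/7)*(1/15) - 77/24)) = 8 + (-2 - ((141/7)*(1/15) - 77/24)) = 8 + (-2 - (47/35 - 77/24)) = 8 + (-2 - 1*(-1567/840)) = 8 + (-2 + 1567/840) = 8 - 113/840 = 6607/840 ≈ 7.8655)
w*(-19 - 166) = 6607*(-19 - 166)/840 = (6607/840)*(-185) = -244459/168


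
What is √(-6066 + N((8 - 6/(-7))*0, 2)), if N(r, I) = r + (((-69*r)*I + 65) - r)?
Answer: I*√6001 ≈ 77.466*I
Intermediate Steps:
N(r, I) = 65 - 69*I*r (N(r, I) = r + ((-69*I*r + 65) - r) = r + ((65 - 69*I*r) - r) = r + (65 - r - 69*I*r) = 65 - 69*I*r)
√(-6066 + N((8 - 6/(-7))*0, 2)) = √(-6066 + (65 - 69*2*(8 - 6/(-7))*0)) = √(-6066 + (65 - 69*2*(8 - 6*(-⅐))*0)) = √(-6066 + (65 - 69*2*(8 + 6/7)*0)) = √(-6066 + (65 - 69*2*(62/7)*0)) = √(-6066 + (65 - 69*2*0)) = √(-6066 + (65 + 0)) = √(-6066 + 65) = √(-6001) = I*√6001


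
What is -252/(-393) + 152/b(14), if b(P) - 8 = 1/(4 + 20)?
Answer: 494100/25283 ≈ 19.543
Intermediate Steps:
b(P) = 193/24 (b(P) = 8 + 1/(4 + 20) = 8 + 1/24 = 193/24)
-252/(-393) + 152/b(14) = -252/(-393) + 152/(193/24) = -252*(-1/393) + 152*(24/193) = 84/131 + 3648/193 = 494100/25283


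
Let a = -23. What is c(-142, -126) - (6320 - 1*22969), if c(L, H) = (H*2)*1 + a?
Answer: 16374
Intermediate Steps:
c(L, H) = -23 + 2*H (c(L, H) = (H*2)*1 - 23 = (2*H)*1 - 23 = 2*H - 23 = -23 + 2*H)
c(-142, -126) - (6320 - 1*22969) = (-23 + 2*(-126)) - (6320 - 1*22969) = (-23 - 252) - (6320 - 22969) = -275 - 1*(-16649) = -275 + 16649 = 16374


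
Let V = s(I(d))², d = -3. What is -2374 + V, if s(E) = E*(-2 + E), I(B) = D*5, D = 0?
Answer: -2374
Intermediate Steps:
I(B) = 0 (I(B) = 0*5 = 0)
V = 0 (V = (0*(-2 + 0))² = (0*(-2))² = 0² = 0)
-2374 + V = -2374 + 0 = -2374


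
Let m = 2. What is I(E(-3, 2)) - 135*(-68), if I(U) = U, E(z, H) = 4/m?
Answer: 9182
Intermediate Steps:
E(z, H) = 2 (E(z, H) = 4/2 = 4*(½) = 2)
I(E(-3, 2)) - 135*(-68) = 2 - 135*(-68) = 2 + 9180 = 9182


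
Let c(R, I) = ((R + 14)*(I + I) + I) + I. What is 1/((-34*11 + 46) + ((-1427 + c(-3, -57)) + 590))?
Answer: -1/2533 ≈ -0.00039479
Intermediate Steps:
c(R, I) = 2*I + 2*I*(14 + R) (c(R, I) = ((14 + R)*(2*I) + I) + I = (2*I*(14 + R) + I) + I = (I + 2*I*(14 + R)) + I = 2*I + 2*I*(14 + R))
1/((-34*11 + 46) + ((-1427 + c(-3, -57)) + 590)) = 1/((-34*11 + 46) + ((-1427 + 2*(-57)*(15 - 3)) + 590)) = 1/((-374 + 46) + ((-1427 + 2*(-57)*12) + 590)) = 1/(-328 + ((-1427 - 1368) + 590)) = 1/(-328 + (-2795 + 590)) = 1/(-328 - 2205) = 1/(-2533) = -1/2533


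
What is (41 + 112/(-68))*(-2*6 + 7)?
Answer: -3345/17 ≈ -196.76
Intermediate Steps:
(41 + 112/(-68))*(-2*6 + 7) = (41 + 112*(-1/68))*(-12 + 7) = (41 - 28/17)*(-5) = (669/17)*(-5) = -3345/17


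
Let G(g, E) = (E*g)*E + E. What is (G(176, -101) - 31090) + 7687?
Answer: 1771872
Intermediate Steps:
G(g, E) = E + g*E² (G(g, E) = g*E² + E = E + g*E²)
(G(176, -101) - 31090) + 7687 = (-101*(1 - 101*176) - 31090) + 7687 = (-101*(1 - 17776) - 31090) + 7687 = (-101*(-17775) - 31090) + 7687 = (1795275 - 31090) + 7687 = 1764185 + 7687 = 1771872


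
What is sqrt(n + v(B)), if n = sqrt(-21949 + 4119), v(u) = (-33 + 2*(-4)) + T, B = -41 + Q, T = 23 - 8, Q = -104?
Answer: sqrt(-26 + I*sqrt(17830)) ≈ 7.4174 + 9.001*I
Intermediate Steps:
T = 15
B = -145 (B = -41 - 104 = -145)
v(u) = -26 (v(u) = (-33 + 2*(-4)) + 15 = (-33 - 8) + 15 = -41 + 15 = -26)
n = I*sqrt(17830) (n = sqrt(-17830) = I*sqrt(17830) ≈ 133.53*I)
sqrt(n + v(B)) = sqrt(I*sqrt(17830) - 26) = sqrt(-26 + I*sqrt(17830))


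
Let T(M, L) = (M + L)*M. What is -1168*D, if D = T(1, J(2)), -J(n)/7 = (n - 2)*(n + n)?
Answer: -1168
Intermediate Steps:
J(n) = -14*n*(-2 + n) (J(n) = -7*(n - 2)*(n + n) = -7*(-2 + n)*2*n = -14*n*(-2 + n))
T(M, L) = M*(L + M) (T(M, L) = (L + M)*M = M*(L + M))
D = 1 (D = 1*(14*2*(2 - 1*2) + 1) = 1*(14*2*(2 - 2) + 1) = 1*(14*2*0 + 1) = 1*(0 + 1) = 1*1 = 1)
-1168*D = -1168*1 = -1168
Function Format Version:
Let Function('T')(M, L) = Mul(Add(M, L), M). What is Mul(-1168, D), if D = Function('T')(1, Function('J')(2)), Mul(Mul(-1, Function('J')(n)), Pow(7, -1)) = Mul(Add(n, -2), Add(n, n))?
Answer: -1168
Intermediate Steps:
Function('J')(n) = Mul(-14, n, Add(-2, n)) (Function('J')(n) = Mul(-7, Mul(Add(n, -2), Add(n, n))) = Mul(-7, Mul(Add(-2, n), Mul(2, n))) = Mul(-7, Mul(2, n, Add(-2, n))) = Mul(-14, n, Add(-2, n)))
Function('T')(M, L) = Mul(M, Add(L, M)) (Function('T')(M, L) = Mul(Add(L, M), M) = Mul(M, Add(L, M)))
D = 1 (D = Mul(1, Add(Mul(14, 2, Add(2, Mul(-1, 2))), 1)) = Mul(1, Add(Mul(14, 2, Add(2, -2)), 1)) = Mul(1, Add(Mul(14, 2, 0), 1)) = Mul(1, Add(0, 1)) = Mul(1, 1) = 1)
Mul(-1168, D) = Mul(-1168, 1) = -1168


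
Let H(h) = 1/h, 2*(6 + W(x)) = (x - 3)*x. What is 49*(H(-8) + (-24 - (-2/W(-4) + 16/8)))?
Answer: -10143/8 ≈ -1267.9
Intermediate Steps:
W(x) = -6 + x*(-3 + x)/2 (W(x) = -6 + ((x - 3)*x)/2 = -6 + ((-3 + x)*x)/2 = -6 + (x*(-3 + x))/2 = -6 + x*(-3 + x)/2)
49*(H(-8) + (-24 - (-2/W(-4) + 16/8))) = 49*(1/(-8) + (-24 - (-2/(-6 + (½)*(-4)² - 3/2*(-4)) + 16/8))) = 49*(-⅛ + (-24 - (-2/(-6 + (½)*16 + 6) + 16*(⅛)))) = 49*(-⅛ + (-24 - (-2/(-6 + 8 + 6) + 2))) = 49*(-⅛ + (-24 - (-2/8 + 2))) = 49*(-⅛ + (-24 - (-2*⅛ + 2))) = 49*(-⅛ + (-24 - (-¼ + 2))) = 49*(-⅛ + (-24 - 1*7/4)) = 49*(-⅛ + (-24 - 7/4)) = 49*(-⅛ - 103/4) = 49*(-207/8) = -10143/8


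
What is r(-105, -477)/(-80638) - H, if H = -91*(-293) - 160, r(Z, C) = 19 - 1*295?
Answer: -46459753/1753 ≈ -26503.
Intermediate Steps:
r(Z, C) = -276 (r(Z, C) = 19 - 295 = -276)
H = 26503 (H = 26663 - 160 = 26503)
r(-105, -477)/(-80638) - H = -276/(-80638) - 1*26503 = -276*(-1/80638) - 26503 = 6/1753 - 26503 = -46459753/1753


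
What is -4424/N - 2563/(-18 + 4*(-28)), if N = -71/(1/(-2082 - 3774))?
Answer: 66566173/3378180 ≈ 19.705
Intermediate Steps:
N = 415776 (N = -71/(1/(-5856)) = -71/(-1/5856) = -71*(-5856) = 415776)
-4424/N - 2563/(-18 + 4*(-28)) = -4424/415776 - 2563/(-18 + 4*(-28)) = -4424*1/415776 - 2563/(-18 - 112) = -553/51972 - 2563/(-130) = -553/51972 - 2563*(-1/130) = -553/51972 + 2563/130 = 66566173/3378180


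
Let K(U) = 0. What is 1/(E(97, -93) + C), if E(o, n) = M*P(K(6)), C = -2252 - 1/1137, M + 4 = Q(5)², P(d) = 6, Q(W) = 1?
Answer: -1137/2580991 ≈ -0.00044053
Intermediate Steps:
M = -3 (M = -4 + 1² = -4 + 1 = -3)
C = -2560525/1137 (C = -2252 - 1*1/1137 = -2252 - 1/1137 = -2560525/1137 ≈ -2252.0)
E(o, n) = -18 (E(o, n) = -3*6 = -18)
1/(E(97, -93) + C) = 1/(-18 - 2560525/1137) = 1/(-2580991/1137) = -1137/2580991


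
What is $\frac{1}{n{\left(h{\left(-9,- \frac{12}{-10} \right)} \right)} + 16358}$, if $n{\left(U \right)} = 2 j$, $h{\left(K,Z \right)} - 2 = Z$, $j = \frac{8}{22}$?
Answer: $\frac{11}{179946} \approx 6.1129 \cdot 10^{-5}$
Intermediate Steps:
$j = \frac{4}{11}$ ($j = 8 \cdot \frac{1}{22} = \frac{4}{11} \approx 0.36364$)
$h{\left(K,Z \right)} = 2 + Z$
$n{\left(U \right)} = \frac{8}{11}$ ($n{\left(U \right)} = 2 \cdot \frac{4}{11} = \frac{8}{11}$)
$\frac{1}{n{\left(h{\left(-9,- \frac{12}{-10} \right)} \right)} + 16358} = \frac{1}{\frac{8}{11} + 16358} = \frac{1}{\frac{179946}{11}} = \frac{11}{179946}$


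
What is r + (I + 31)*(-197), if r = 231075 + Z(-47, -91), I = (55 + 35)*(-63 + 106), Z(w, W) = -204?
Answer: -537626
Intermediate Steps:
I = 3870 (I = 90*43 = 3870)
r = 230871 (r = 231075 - 204 = 230871)
r + (I + 31)*(-197) = 230871 + (3870 + 31)*(-197) = 230871 + 3901*(-197) = 230871 - 768497 = -537626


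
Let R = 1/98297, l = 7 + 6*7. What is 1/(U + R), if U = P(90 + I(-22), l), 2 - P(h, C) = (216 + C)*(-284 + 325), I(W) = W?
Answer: -98297/1067800310 ≈ -9.2056e-5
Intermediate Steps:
l = 49 (l = 7 + 42 = 49)
P(h, C) = -8854 - 41*C (P(h, C) = 2 - (216 + C)*(-284 + 325) = 2 - (216 + C)*41 = 2 - (8856 + 41*C) = 2 + (-8856 - 41*C) = -8854 - 41*C)
U = -10863 (U = -8854 - 41*49 = -8854 - 2009 = -10863)
R = 1/98297 ≈ 1.0173e-5
1/(U + R) = 1/(-10863 + 1/98297) = 1/(-1067800310/98297) = -98297/1067800310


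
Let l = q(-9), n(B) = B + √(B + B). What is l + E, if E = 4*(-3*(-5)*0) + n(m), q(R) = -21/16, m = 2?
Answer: 43/16 ≈ 2.6875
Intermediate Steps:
q(R) = -21/16 (q(R) = -21*1/16 = -21/16)
n(B) = B + √2*√B (n(B) = B + √(2*B) = B + √2*√B)
E = 4 (E = 4*(-3*(-5)*0) + (2 + √2*√2) = 4*(15*0) + (2 + 2) = 4*0 + 4 = 0 + 4 = 4)
l = -21/16 ≈ -1.3125
l + E = -21/16 + 4 = 43/16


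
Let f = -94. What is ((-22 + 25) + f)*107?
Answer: -9737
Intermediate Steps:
((-22 + 25) + f)*107 = ((-22 + 25) - 94)*107 = (3 - 94)*107 = -91*107 = -9737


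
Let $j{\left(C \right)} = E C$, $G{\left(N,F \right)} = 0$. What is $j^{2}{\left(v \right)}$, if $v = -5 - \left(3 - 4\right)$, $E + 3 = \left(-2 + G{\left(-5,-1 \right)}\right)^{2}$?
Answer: $16$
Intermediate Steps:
$E = 1$ ($E = -3 + \left(-2 + 0\right)^{2} = -3 + \left(-2\right)^{2} = -3 + 4 = 1$)
$v = -4$ ($v = -5 - -1 = -5 + 1 = -4$)
$j{\left(C \right)} = C$ ($j{\left(C \right)} = 1 C = C$)
$j^{2}{\left(v \right)} = \left(-4\right)^{2} = 16$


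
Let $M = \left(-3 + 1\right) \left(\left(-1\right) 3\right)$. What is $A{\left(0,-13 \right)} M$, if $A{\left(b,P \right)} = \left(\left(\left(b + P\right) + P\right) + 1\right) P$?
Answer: $1950$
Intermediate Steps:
$A{\left(b,P \right)} = P \left(1 + b + 2 P\right)$ ($A{\left(b,P \right)} = \left(\left(\left(P + b\right) + P\right) + 1\right) P = \left(\left(b + 2 P\right) + 1\right) P = \left(1 + b + 2 P\right) P = P \left(1 + b + 2 P\right)$)
$M = 6$ ($M = \left(-2\right) \left(-3\right) = 6$)
$A{\left(0,-13 \right)} M = - 13 \left(1 + 0 + 2 \left(-13\right)\right) 6 = - 13 \left(1 + 0 - 26\right) 6 = \left(-13\right) \left(-25\right) 6 = 325 \cdot 6 = 1950$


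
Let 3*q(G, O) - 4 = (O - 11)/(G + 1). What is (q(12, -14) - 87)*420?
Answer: -471240/13 ≈ -36249.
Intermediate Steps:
q(G, O) = 4/3 + (-11 + O)/(3*(1 + G)) (q(G, O) = 4/3 + ((O - 11)/(G + 1))/3 = 4/3 + ((-11 + O)/(1 + G))/3 = 4/3 + (-11 + O)/(3*(1 + G)))
(q(12, -14) - 87)*420 = ((-7 - 14 + 4*12)/(3*(1 + 12)) - 87)*420 = ((1/3)*(-7 - 14 + 48)/13 - 87)*420 = ((1/3)*(1/13)*27 - 87)*420 = (9/13 - 87)*420 = -1122/13*420 = -471240/13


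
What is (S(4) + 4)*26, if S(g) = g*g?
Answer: 520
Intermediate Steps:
S(g) = g**2
(S(4) + 4)*26 = (4**2 + 4)*26 = (16 + 4)*26 = 20*26 = 520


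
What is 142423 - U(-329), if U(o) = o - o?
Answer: 142423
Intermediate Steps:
U(o) = 0
142423 - U(-329) = 142423 - 1*0 = 142423 + 0 = 142423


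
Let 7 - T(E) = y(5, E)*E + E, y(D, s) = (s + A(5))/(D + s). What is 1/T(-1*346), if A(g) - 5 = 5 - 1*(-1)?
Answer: 341/236283 ≈ 0.0014432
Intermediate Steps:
A(g) = 11 (A(g) = 5 + (5 - 1*(-1)) = 5 + (5 + 1) = 5 + 6 = 11)
y(D, s) = (11 + s)/(D + s) (y(D, s) = (s + 11)/(D + s) = (11 + s)/(D + s))
T(E) = 7 - E - E*(11 + E)/(5 + E) (T(E) = 7 - (((11 + E)/(5 + E))*E + E) = 7 - (E*(11 + E)/(5 + E) + E) = 7 - (E + E*(11 + E)/(5 + E)) = 7 + (-E - E*(11 + E)/(5 + E)) = 7 - E - E*(11 + E)/(5 + E))
1/T(-1*346) = 1/((35 - (-9)*346 - 2*(-1*346)²)/(5 - 1*346)) = 1/((35 - 9*(-346) - 2*(-346)²)/(5 - 346)) = 1/((35 + 3114 - 2*119716)/(-341)) = 1/(-(35 + 3114 - 239432)/341) = 1/(-1/341*(-236283)) = 1/(236283/341) = 341/236283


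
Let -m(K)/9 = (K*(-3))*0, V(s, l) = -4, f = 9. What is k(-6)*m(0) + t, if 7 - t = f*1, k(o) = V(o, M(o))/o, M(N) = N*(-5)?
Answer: -2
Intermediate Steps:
M(N) = -5*N
m(K) = 0 (m(K) = -9*K*(-3)*0 = -9*(-3*K)*0 = -9*0 = 0)
k(o) = -4/o
t = -2 (t = 7 - 9 = -2)
k(-6)*m(0) + t = -4/(-6)*0 - 2 = -4*(-⅙)*0 - 2 = (⅔)*0 - 2 = 0 - 2 = -2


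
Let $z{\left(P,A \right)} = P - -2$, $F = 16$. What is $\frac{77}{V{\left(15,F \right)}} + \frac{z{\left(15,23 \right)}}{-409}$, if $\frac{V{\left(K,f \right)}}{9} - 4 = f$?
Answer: $\frac{28433}{73620} \approx 0.38621$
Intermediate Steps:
$V{\left(K,f \right)} = 36 + 9 f$
$z{\left(P,A \right)} = 2 + P$ ($z{\left(P,A \right)} = P + 2 = 2 + P$)
$\frac{77}{V{\left(15,F \right)}} + \frac{z{\left(15,23 \right)}}{-409} = \frac{77}{36 + 9 \cdot 16} + \frac{2 + 15}{-409} = \frac{77}{36 + 144} + 17 \left(- \frac{1}{409}\right) = \frac{77}{180} - \frac{17}{409} = \frac{28433}{73620}$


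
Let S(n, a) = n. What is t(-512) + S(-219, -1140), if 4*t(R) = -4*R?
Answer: 293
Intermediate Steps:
t(R) = -R (t(R) = (-4*R)/4 = -R)
t(-512) + S(-219, -1140) = -1*(-512) - 219 = 512 - 219 = 293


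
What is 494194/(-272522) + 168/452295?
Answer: -37245948589/20543389665 ≈ -1.8130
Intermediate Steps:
494194/(-272522) + 168/452295 = 494194*(-1/272522) + 168*(1/452295) = -247097/136261 + 56/150765 = -37245948589/20543389665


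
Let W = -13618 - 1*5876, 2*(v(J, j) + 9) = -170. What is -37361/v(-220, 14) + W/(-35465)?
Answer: 1326840301/3333710 ≈ 398.01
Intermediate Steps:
v(J, j) = -94 (v(J, j) = -9 + (1/2)*(-170) = -9 - 85 = -94)
W = -19494 (W = -13618 - 5876 = -19494)
-37361/v(-220, 14) + W/(-35465) = -37361/(-94) - 19494/(-35465) = -37361*(-1/94) - 19494*(-1/35465) = 37361/94 + 19494/35465 = 1326840301/3333710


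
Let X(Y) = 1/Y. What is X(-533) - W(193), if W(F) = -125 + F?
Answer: -36245/533 ≈ -68.002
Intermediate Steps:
X(-533) - W(193) = 1/(-533) - (-125 + 193) = -1/533 - 1*68 = -1/533 - 68 = -36245/533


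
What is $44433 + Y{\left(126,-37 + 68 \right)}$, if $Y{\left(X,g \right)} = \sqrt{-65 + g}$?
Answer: $44433 + i \sqrt{34} \approx 44433.0 + 5.831 i$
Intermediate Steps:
$44433 + Y{\left(126,-37 + 68 \right)} = 44433 + \sqrt{-65 + \left(-37 + 68\right)} = 44433 + \sqrt{-65 + 31} = 44433 + \sqrt{-34} = 44433 + i \sqrt{34}$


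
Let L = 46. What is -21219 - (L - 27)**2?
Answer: -21580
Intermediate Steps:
-21219 - (L - 27)**2 = -21219 - (46 - 27)**2 = -21219 - 1*19**2 = -21219 - 1*361 = -21219 - 361 = -21580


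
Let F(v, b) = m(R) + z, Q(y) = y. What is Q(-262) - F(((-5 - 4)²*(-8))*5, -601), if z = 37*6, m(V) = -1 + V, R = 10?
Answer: -493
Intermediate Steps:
z = 222
F(v, b) = 231 (F(v, b) = (-1 + 10) + 222 = 9 + 222 = 231)
Q(-262) - F(((-5 - 4)²*(-8))*5, -601) = -262 - 1*231 = -262 - 231 = -493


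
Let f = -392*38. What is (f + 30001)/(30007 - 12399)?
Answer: 15105/17608 ≈ 0.85785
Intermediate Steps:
f = -14896
(f + 30001)/(30007 - 12399) = (-14896 + 30001)/(30007 - 12399) = 15105/17608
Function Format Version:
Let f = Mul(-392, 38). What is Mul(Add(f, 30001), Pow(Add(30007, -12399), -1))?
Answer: Rational(15105, 17608) ≈ 0.85785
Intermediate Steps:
f = -14896
Mul(Add(f, 30001), Pow(Add(30007, -12399), -1)) = Mul(Add(-14896, 30001), Pow(Add(30007, -12399), -1)) = Mul(15105, Pow(17608, -1)) = Mul(15105, Rational(1, 17608)) = Rational(15105, 17608)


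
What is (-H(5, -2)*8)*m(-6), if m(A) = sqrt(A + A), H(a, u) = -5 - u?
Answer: 48*I*sqrt(3) ≈ 83.138*I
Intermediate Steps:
m(A) = sqrt(2)*sqrt(A) (m(A) = sqrt(2*A) = sqrt(2)*sqrt(A))
(-H(5, -2)*8)*m(-6) = (-(-5 - 1*(-2))*8)*(sqrt(2)*sqrt(-6)) = (-(-5 + 2)*8)*(sqrt(2)*(I*sqrt(6))) = (-1*(-3)*8)*(2*I*sqrt(3)) = (3*8)*(2*I*sqrt(3)) = 24*(2*I*sqrt(3)) = 48*I*sqrt(3)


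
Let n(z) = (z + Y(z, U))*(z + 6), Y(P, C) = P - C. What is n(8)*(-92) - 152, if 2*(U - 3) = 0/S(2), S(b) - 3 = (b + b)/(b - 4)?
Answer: -16896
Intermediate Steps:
S(b) = 3 + 2*b/(-4 + b) (S(b) = 3 + (b + b)/(b - 4) = 3 + (2*b)/(-4 + b) = 3 + 2*b/(-4 + b))
U = 3 (U = 3 + (0/(((-12 + 5*2)/(-4 + 2))))/2 = 3 + (0/(((-12 + 10)/(-2))))/2 = 3 + (0/((-½*(-2))))/2 = 3 + (0/1)/2 = 3 + (0*1)/2 = 3 + (½)*0 = 3 + 0 = 3)
n(z) = (-3 + 2*z)*(6 + z) (n(z) = (z + (z - 1*3))*(z + 6) = (z + (z - 3))*(6 + z) = (z + (-3 + z))*(6 + z) = (-3 + 2*z)*(6 + z))
n(8)*(-92) - 152 = (-18 + 2*8² + 9*8)*(-92) - 152 = (-18 + 2*64 + 72)*(-92) - 152 = (-18 + 128 + 72)*(-92) - 152 = 182*(-92) - 152 = -16744 - 152 = -16896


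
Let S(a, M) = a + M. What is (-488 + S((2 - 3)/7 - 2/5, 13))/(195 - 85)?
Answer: -8322/1925 ≈ -4.3231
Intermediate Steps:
S(a, M) = M + a
(-488 + S((2 - 3)/7 - 2/5, 13))/(195 - 85) = (-488 + (13 + ((2 - 3)/7 - 2/5)))/(195 - 85) = (-488 + (13 + (-1*1/7 - 2*1/5)))/110 = (-488 + (13 + (-1/7 - 2/5)))*(1/110) = (-488 + (13 - 19/35))*(1/110) = (-488 + 436/35)*(1/110) = -16644/35*1/110 = -8322/1925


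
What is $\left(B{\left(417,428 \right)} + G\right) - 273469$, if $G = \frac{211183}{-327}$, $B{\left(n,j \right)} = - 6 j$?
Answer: $- \frac{90475282}{327} \approx -2.7668 \cdot 10^{5}$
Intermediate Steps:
$G = - \frac{211183}{327}$ ($G = 211183 \left(- \frac{1}{327}\right) = - \frac{211183}{327} \approx -645.82$)
$\left(B{\left(417,428 \right)} + G\right) - 273469 = \left(\left(-6\right) 428 - \frac{211183}{327}\right) - 273469 = \left(-2568 - \frac{211183}{327}\right) - 273469 = - \frac{1050919}{327} - 273469 = - \frac{90475282}{327}$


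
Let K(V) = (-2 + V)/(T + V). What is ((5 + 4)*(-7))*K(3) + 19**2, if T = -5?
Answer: 785/2 ≈ 392.50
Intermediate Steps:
K(V) = (-2 + V)/(-5 + V)
((5 + 4)*(-7))*K(3) + 19**2 = ((5 + 4)*(-7))*((-2 + 3)/(-5 + 3)) + 19**2 = (9*(-7))*(1/(-2)) + 361 = -(-63)/2 + 361 = -63*(-1/2) + 361 = 63/2 + 361 = 785/2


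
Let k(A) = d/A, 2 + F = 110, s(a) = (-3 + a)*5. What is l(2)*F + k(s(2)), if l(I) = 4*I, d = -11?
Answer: 4331/5 ≈ 866.20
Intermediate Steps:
s(a) = -15 + 5*a
F = 108 (F = -2 + 110 = 108)
k(A) = -11/A
l(2)*F + k(s(2)) = (4*2)*108 - 11/(-15 + 5*2) = 8*108 - 11/(-15 + 10) = 864 - 11/(-5) = 864 - 11*(-⅕) = 864 + 11/5 = 4331/5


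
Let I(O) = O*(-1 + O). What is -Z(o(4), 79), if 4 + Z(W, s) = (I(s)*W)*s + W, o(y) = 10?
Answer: -4867986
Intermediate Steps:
Z(W, s) = -4 + W + W*s²*(-1 + s) (Z(W, s) = -4 + (((s*(-1 + s))*W)*s + W) = -4 + ((W*s*(-1 + s))*s + W) = -4 + (W*s²*(-1 + s) + W) = -4 + (W + W*s²*(-1 + s)) = -4 + W + W*s²*(-1 + s))
-Z(o(4), 79) = -(-4 + 10 + 10*79²*(-1 + 79)) = -(-4 + 10 + 10*6241*78) = -(-4 + 10 + 4867980) = -1*4867986 = -4867986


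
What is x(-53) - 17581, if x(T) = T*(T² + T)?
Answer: -163649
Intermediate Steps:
x(T) = T*(T + T²)
x(-53) - 17581 = (-53)²*(1 - 53) - 17581 = 2809*(-52) - 17581 = -146068 - 17581 = -163649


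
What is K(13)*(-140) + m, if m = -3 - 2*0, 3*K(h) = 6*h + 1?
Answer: -11069/3 ≈ -3689.7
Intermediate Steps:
K(h) = ⅓ + 2*h (K(h) = (6*h + 1)/3 = (1 + 6*h)/3 = ⅓ + 2*h)
m = -3 (m = -3 + 0 = -3)
K(13)*(-140) + m = (⅓ + 2*13)*(-140) - 3 = (⅓ + 26)*(-140) - 3 = (79/3)*(-140) - 3 = -11060/3 - 3 = -11069/3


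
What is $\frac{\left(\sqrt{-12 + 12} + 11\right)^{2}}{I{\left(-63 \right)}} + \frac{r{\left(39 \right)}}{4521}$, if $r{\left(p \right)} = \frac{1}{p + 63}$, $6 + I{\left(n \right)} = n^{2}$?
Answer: $\frac{18600715}{609168582} \approx 0.030535$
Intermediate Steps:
$I{\left(n \right)} = -6 + n^{2}$
$r{\left(p \right)} = \frac{1}{63 + p}$
$\frac{\left(\sqrt{-12 + 12} + 11\right)^{2}}{I{\left(-63 \right)}} + \frac{r{\left(39 \right)}}{4521} = \frac{\left(\sqrt{-12 + 12} + 11\right)^{2}}{-6 + \left(-63\right)^{2}} + \frac{1}{\left(63 + 39\right) 4521} = \frac{\left(\sqrt{0} + 11\right)^{2}}{-6 + 3969} + \frac{1}{102} \cdot \frac{1}{4521} = \frac{\left(0 + 11\right)^{2}}{3963} + \frac{1}{102} \cdot \frac{1}{4521} = 11^{2} \cdot \frac{1}{3963} + \frac{1}{461142} = 121 \cdot \frac{1}{3963} + \frac{1}{461142} = \frac{121}{3963} + \frac{1}{461142} = \frac{18600715}{609168582}$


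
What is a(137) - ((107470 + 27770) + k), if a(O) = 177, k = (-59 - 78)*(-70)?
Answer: -144653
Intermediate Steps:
k = 9590 (k = -137*(-70) = 9590)
a(137) - ((107470 + 27770) + k) = 177 - ((107470 + 27770) + 9590) = 177 - (135240 + 9590) = 177 - 1*144830 = 177 - 144830 = -144653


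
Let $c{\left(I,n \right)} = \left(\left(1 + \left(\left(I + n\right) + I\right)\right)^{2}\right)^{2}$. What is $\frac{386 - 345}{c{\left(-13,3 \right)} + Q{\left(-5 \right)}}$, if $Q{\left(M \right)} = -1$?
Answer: $\frac{41}{234255} \approx 0.00017502$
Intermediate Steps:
$c{\left(I,n \right)} = \left(1 + n + 2 I\right)^{4}$ ($c{\left(I,n \right)} = \left(\left(1 + \left(n + 2 I\right)\right)^{2}\right)^{2} = \left(\left(1 + n + 2 I\right)^{2}\right)^{2} = \left(1 + n + 2 I\right)^{4}$)
$\frac{386 - 345}{c{\left(-13,3 \right)} + Q{\left(-5 \right)}} = \frac{386 - 345}{\left(1 + 3 + 2 \left(-13\right)\right)^{4} - 1} = \frac{41}{\left(1 + 3 - 26\right)^{4} - 1} = \frac{41}{\left(-22\right)^{4} - 1} = \frac{41}{234256 - 1} = \frac{41}{234255}$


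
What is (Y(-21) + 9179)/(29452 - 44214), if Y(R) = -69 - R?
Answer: -9131/14762 ≈ -0.61855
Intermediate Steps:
(Y(-21) + 9179)/(29452 - 44214) = ((-69 - 1*(-21)) + 9179)/(29452 - 44214) = ((-69 + 21) + 9179)/(-14762) = (-48 + 9179)*(-1/14762) = 9131*(-1/14762) = -9131/14762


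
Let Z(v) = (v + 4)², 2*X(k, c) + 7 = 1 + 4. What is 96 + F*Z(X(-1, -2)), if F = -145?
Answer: -1209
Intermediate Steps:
X(k, c) = -1 (X(k, c) = -7/2 + (1 + 4)/2 = -7/2 + (½)*5 = -7/2 + 5/2 = -1)
Z(v) = (4 + v)²
96 + F*Z(X(-1, -2)) = 96 - 145*(4 - 1)² = 96 - 145*3² = 96 - 145*9 = 96 - 1305 = -1209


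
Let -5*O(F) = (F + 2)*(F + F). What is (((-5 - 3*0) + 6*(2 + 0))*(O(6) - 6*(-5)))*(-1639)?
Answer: -619542/5 ≈ -1.2391e+5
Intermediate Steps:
O(F) = -2*F*(2 + F)/5 (O(F) = -(F + 2)*(F + F)/5 = -(2 + F)*2*F/5 = -2*F*(2 + F)/5)
(((-5 - 3*0) + 6*(2 + 0))*(O(6) - 6*(-5)))*(-1639) = (((-5 - 3*0) + 6*(2 + 0))*(-⅖*6*(2 + 6) - 6*(-5)))*(-1639) = (((-5 + 0) + 6*2)*(-⅖*6*8 + 30))*(-1639) = ((-5 + 12)*(-96/5 + 30))*(-1639) = (7*(54/5))*(-1639) = (378/5)*(-1639) = -619542/5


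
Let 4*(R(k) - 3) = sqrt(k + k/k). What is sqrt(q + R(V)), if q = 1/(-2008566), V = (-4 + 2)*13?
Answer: sqrt(1344778902278 + 560324635605*I)/669522 ≈ 1.7678 + 0.35355*I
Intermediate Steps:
V = -26 (V = -2*13 = -26)
R(k) = 3 + sqrt(1 + k)/4 (R(k) = 3 + sqrt(k + k/k)/4 = 3 + sqrt(k + 1)/4 = 3 + sqrt(1 + k)/4)
q = -1/2008566 ≈ -4.9787e-7
sqrt(q + R(V)) = sqrt(-1/2008566 + (3 + sqrt(1 - 26)/4)) = sqrt(-1/2008566 + (3 + sqrt(-25)/4)) = sqrt(-1/2008566 + (3 + (5*I)/4)) = sqrt(-1/2008566 + (3 + 5*I/4)) = sqrt(6025697/2008566 + 5*I/4)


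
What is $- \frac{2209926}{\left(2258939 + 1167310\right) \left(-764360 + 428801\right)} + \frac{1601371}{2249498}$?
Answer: $\frac{613705040980409003}{862089131556092706} \approx 0.71188$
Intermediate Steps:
$- \frac{2209926}{\left(2258939 + 1167310\right) \left(-764360 + 428801\right)} + \frac{1601371}{2249498} = - \frac{2209926}{3426249 \left(-335559\right)} + 1601371 \cdot \frac{1}{2249498} = - \frac{2209926}{-1149708688191} + \frac{1601371}{2249498} = \left(-2209926\right) \left(- \frac{1}{1149708688191}\right) + \frac{1601371}{2249498} = \frac{736642}{383236229397} + \frac{1601371}{2249498} = \frac{613705040980409003}{862089131556092706}$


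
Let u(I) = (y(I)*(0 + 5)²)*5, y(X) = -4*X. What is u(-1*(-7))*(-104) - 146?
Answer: 363854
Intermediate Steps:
u(I) = -500*I (u(I) = ((-4*I)*(0 + 5)²)*5 = (-4*I*5²)*5 = (-4*I*25)*5 = -100*I*5 = -500*I)
u(-1*(-7))*(-104) - 146 = -(-500)*(-7)*(-104) - 146 = -500*7*(-104) - 146 = -3500*(-104) - 146 = 364000 - 146 = 363854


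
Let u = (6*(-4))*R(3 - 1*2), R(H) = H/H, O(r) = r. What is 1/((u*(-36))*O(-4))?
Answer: -1/3456 ≈ -0.00028935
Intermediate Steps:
R(H) = 1
u = -24 (u = (6*(-4))*1 = -24*1 = -24)
1/((u*(-36))*O(-4)) = 1/(-24*(-36)*(-4)) = 1/(864*(-4)) = 1/(-3456) = -1/3456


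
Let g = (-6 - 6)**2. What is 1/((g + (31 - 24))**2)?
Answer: 1/22801 ≈ 4.3858e-5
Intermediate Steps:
g = 144 (g = (-12)**2 = 144)
1/((g + (31 - 24))**2) = 1/((144 + (31 - 24))**2) = 1/((144 + 7)**2) = 1/(151**2) = 1/22801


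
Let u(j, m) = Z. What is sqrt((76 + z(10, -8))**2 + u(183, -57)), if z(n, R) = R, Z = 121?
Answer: sqrt(4745) ≈ 68.884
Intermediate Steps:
u(j, m) = 121
sqrt((76 + z(10, -8))**2 + u(183, -57)) = sqrt((76 - 8)**2 + 121) = sqrt(68**2 + 121) = sqrt(4624 + 121) = sqrt(4745)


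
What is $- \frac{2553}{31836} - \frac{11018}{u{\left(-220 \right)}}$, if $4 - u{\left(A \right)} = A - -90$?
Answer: $- \frac{58518525}{711004} \approx -82.304$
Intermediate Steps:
$u{\left(A \right)} = -86 - A$ ($u{\left(A \right)} = 4 - \left(A - -90\right) = 4 - \left(A + 90\right) = 4 - \left(90 + A\right) = -86 - A$)
$- \frac{2553}{31836} - \frac{11018}{u{\left(-220 \right)}} = - \frac{2553}{31836} - \frac{11018}{-86 - -220} = \left(-2553\right) \frac{1}{31836} - \frac{11018}{-86 + 220} = - \frac{851}{10612} - \frac{11018}{134} = - \frac{851}{10612} - \frac{5509}{67} = - \frac{58518525}{711004}$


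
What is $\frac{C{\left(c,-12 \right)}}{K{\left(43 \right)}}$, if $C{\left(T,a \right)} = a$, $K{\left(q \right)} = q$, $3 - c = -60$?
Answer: $- \frac{12}{43} \approx -0.27907$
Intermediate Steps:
$c = 63$ ($c = 3 - -60 = 3 + 60 = 63$)
$\frac{C{\left(c,-12 \right)}}{K{\left(43 \right)}} = - \frac{12}{43}$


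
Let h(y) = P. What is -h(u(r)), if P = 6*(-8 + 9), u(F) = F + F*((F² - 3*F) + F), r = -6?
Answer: -6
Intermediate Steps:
u(F) = F + F*(F² - 2*F)
P = 6 (P = 6*1 = 6)
h(y) = 6
-h(u(r)) = -1*6 = -6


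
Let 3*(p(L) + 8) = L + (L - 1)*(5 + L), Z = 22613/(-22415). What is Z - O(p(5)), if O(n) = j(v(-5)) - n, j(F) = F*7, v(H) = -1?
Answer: 291197/22415 ≈ 12.991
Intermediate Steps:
Z = -22613/22415 (Z = 22613*(-1/22415) = -22613/22415 ≈ -1.0088)
j(F) = 7*F
p(L) = -8 + L/3 + (-1 + L)*(5 + L)/3 (p(L) = -8 + (L + (L - 1)*(5 + L))/3 = -8 + (L + (-1 + L)*(5 + L))/3 = -8 + (L/3 + (-1 + L)*(5 + L)/3) = -8 + L/3 + (-1 + L)*(5 + L)/3)
O(n) = -7 - n (O(n) = 7*(-1) - n = -7 - n)
Z - O(p(5)) = -22613/22415 - (-7 - (-29/3 + (1/3)*5**2 + (5/3)*5)) = -22613/22415 - (-7 - (-29/3 + (1/3)*25 + 25/3)) = -22613/22415 - (-7 - (-29/3 + 25/3 + 25/3)) = -22613/22415 - (-7 - 1*7) = -22613/22415 - (-7 - 7) = -22613/22415 - 1*(-14) = -22613/22415 + 14 = 291197/22415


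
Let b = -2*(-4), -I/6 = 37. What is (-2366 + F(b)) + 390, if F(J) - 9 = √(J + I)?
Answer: -1967 + I*√214 ≈ -1967.0 + 14.629*I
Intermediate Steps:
I = -222 (I = -6*37 = -222)
b = 8
F(J) = 9 + √(-222 + J) (F(J) = 9 + √(J - 222) = 9 + √(-222 + J))
(-2366 + F(b)) + 390 = (-2366 + (9 + √(-222 + 8))) + 390 = (-2366 + (9 + √(-214))) + 390 = (-2366 + (9 + I*√214)) + 390 = (-2357 + I*√214) + 390 = -1967 + I*√214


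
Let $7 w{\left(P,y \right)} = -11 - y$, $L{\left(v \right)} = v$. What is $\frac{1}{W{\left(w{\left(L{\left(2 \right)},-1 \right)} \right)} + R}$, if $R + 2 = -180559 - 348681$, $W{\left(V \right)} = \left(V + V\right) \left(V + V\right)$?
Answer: $- \frac{49}{25932458} \approx -1.8895 \cdot 10^{-6}$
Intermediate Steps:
$w{\left(P,y \right)} = - \frac{11}{7} - \frac{y}{7}$ ($w{\left(P,y \right)} = \frac{-11 - y}{7} = - \frac{11}{7} - \frac{y}{7}$)
$W{\left(V \right)} = 4 V^{2}$ ($W{\left(V \right)} = 2 V 2 V = 4 V^{2}$)
$R = -529242$ ($R = -2 - 529240 = -529242$)
$\frac{1}{W{\left(w{\left(L{\left(2 \right)},-1 \right)} \right)} + R} = \frac{1}{4 \left(- \frac{11}{7} - - \frac{1}{7}\right)^{2} - 529242} = \frac{1}{4 \left(- \frac{11}{7} + \frac{1}{7}\right)^{2} - 529242} = \frac{1}{4 \left(- \frac{10}{7}\right)^{2} - 529242} = \frac{1}{4 \cdot \frac{100}{49} - 529242} = \frac{1}{\frac{400}{49} - 529242} = \frac{1}{- \frac{25932458}{49}} = - \frac{49}{25932458}$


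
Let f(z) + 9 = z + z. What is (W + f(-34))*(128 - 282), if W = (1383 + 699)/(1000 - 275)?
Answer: 8276422/725 ≈ 11416.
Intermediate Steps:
f(z) = -9 + 2*z (f(z) = -9 + (z + z) = -9 + 2*z)
W = 2082/725 ≈ 2.8717
(W + f(-34))*(128 - 282) = (2082/725 + (-9 + 2*(-34)))*(128 - 282) = (2082/725 + (-9 - 68))*(-154) = (2082/725 - 77)*(-154) = -53743/725*(-154) = 8276422/725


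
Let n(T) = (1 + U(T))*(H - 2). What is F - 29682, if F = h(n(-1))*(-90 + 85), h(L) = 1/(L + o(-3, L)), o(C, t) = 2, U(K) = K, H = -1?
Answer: -59369/2 ≈ -29685.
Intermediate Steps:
n(T) = -3 - 3*T (n(T) = (1 + T)*(-1 - 2) = (1 + T)*(-3) = -3 - 3*T)
h(L) = 1/(2 + L) (h(L) = 1/(L + 2) = 1/(2 + L))
F = -5/2 (F = (-90 + 85)/(2 + (-3 - 3*(-1))) = -5/(2 + (-3 + 3)) = -5/(2 + 0) = -5/2 ≈ -2.5000)
F - 29682 = -5/2 - 29682 = -59369/2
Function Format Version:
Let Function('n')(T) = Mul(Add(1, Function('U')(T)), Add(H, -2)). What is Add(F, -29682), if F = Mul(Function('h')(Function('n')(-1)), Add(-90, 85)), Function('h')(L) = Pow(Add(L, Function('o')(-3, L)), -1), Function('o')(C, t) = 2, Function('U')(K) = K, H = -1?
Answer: Rational(-59369, 2) ≈ -29685.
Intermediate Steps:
Function('n')(T) = Add(-3, Mul(-3, T)) (Function('n')(T) = Mul(Add(1, T), Add(-1, -2)) = Mul(Add(1, T), -3) = Add(-3, Mul(-3, T)))
Function('h')(L) = Pow(Add(2, L), -1) (Function('h')(L) = Pow(Add(L, 2), -1) = Pow(Add(2, L), -1))
F = Rational(-5, 2) (F = Mul(Pow(Add(2, Add(-3, Mul(-3, -1))), -1), Add(-90, 85)) = Mul(Pow(Add(2, Add(-3, 3)), -1), -5) = Mul(Pow(Add(2, 0), -1), -5) = Mul(Pow(2, -1), -5) = Mul(Rational(1, 2), -5) = Rational(-5, 2) ≈ -2.5000)
Add(F, -29682) = Add(Rational(-5, 2), -29682) = Rational(-59369, 2)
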